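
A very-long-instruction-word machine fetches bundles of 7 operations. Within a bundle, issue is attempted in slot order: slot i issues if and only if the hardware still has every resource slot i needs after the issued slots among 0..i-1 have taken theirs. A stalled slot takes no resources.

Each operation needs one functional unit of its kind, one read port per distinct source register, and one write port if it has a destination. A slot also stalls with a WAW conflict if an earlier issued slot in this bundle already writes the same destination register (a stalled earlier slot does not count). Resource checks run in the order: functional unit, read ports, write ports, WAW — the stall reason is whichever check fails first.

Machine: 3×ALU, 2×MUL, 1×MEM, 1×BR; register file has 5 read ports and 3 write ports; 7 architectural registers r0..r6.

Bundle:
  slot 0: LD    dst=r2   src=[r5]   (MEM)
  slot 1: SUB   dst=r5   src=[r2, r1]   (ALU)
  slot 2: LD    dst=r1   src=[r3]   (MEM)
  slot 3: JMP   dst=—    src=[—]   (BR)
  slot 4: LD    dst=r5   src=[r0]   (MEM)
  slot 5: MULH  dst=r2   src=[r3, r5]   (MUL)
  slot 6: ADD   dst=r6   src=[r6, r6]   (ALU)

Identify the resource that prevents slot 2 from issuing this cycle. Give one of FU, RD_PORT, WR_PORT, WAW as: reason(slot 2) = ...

reason(slot 2) = FU

slot 0 (MEM): ISSUE — free A3,Mu2,Ld0,B1 rp4 wp2
slot 1 (ALU): ISSUE — free A2,Mu2,Ld0,B1 rp2 wp1
slot 2 (MEM): stall FU — free A2,Mu2,Ld0,B1 rp2 wp1
slot 3 (BR): ISSUE — free A2,Mu2,Ld0,B0 rp2 wp1
slot 4 (MEM): stall FU — free A2,Mu2,Ld0,B0 rp2 wp1
slot 5 (MUL): stall WAW — free A2,Mu2,Ld0,B0 rp2 wp1
slot 6 (ALU): ISSUE — free A1,Mu2,Ld0,B0 rp1 wp0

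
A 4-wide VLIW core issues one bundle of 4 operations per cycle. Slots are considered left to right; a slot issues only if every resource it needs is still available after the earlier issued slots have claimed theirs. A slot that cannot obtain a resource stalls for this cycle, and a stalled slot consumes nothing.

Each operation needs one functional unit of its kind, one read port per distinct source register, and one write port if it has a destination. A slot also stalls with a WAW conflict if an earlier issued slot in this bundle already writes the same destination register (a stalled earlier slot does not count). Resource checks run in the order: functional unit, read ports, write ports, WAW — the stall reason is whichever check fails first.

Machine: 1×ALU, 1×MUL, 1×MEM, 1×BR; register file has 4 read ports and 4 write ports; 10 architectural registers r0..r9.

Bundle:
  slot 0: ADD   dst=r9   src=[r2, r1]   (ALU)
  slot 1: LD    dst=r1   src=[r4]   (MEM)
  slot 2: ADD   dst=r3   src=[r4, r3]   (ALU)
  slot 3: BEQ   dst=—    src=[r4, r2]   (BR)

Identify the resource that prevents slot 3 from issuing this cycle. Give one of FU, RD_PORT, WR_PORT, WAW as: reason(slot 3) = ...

reason(slot 3) = RD_PORT

[0] ALU needs rd=2 wr=1: ok; after: ALU=0 MUL=1 MEM=1 BR=1, R=2, W=3
[1] MEM needs rd=1 wr=1: ok; after: ALU=0 MUL=1 MEM=0 BR=1, R=1, W=2
[2] ALU needs rd=2 wr=1: FU; after: ALU=0 MUL=1 MEM=0 BR=1, R=1, W=2
[3] BR needs rd=2 wr=0: RD_PORT; after: ALU=0 MUL=1 MEM=0 BR=1, R=1, W=2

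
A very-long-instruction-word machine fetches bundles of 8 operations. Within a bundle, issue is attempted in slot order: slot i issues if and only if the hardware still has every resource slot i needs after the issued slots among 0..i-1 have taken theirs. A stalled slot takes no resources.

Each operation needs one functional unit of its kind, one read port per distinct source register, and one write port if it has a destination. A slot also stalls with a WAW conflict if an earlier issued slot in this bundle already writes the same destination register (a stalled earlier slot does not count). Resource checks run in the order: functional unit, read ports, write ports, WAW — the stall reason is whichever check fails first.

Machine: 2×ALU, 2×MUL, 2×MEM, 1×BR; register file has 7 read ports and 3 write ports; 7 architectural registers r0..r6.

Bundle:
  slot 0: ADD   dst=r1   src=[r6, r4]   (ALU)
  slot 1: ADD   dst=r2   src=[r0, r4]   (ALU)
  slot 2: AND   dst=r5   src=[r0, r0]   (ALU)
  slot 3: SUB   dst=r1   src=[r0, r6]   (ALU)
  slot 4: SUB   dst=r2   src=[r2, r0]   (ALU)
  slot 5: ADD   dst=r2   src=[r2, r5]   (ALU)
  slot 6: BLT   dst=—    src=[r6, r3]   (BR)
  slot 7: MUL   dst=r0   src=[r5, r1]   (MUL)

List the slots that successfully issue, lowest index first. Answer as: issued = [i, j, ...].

issued = [0, 1, 6]

#0 ALU src=r6,r4 dispatched  <A:1 Mu:2 Ld:2 B:1 rd:5 wr:2>
#1 ALU src=r0,r4 dispatched  <A:0 Mu:2 Ld:2 B:1 rd:3 wr:1>
#2 ALU src=r0,r0 held:FU  <A:0 Mu:2 Ld:2 B:1 rd:3 wr:1>
#3 ALU src=r0,r6 held:FU  <A:0 Mu:2 Ld:2 B:1 rd:3 wr:1>
#4 ALU src=r2,r0 held:FU  <A:0 Mu:2 Ld:2 B:1 rd:3 wr:1>
#5 ALU src=r2,r5 held:FU  <A:0 Mu:2 Ld:2 B:1 rd:3 wr:1>
#6 BR src=r6,r3 dispatched  <A:0 Mu:2 Ld:2 B:0 rd:1 wr:1>
#7 MUL src=r5,r1 held:RD_PORT  <A:0 Mu:2 Ld:2 B:0 rd:1 wr:1>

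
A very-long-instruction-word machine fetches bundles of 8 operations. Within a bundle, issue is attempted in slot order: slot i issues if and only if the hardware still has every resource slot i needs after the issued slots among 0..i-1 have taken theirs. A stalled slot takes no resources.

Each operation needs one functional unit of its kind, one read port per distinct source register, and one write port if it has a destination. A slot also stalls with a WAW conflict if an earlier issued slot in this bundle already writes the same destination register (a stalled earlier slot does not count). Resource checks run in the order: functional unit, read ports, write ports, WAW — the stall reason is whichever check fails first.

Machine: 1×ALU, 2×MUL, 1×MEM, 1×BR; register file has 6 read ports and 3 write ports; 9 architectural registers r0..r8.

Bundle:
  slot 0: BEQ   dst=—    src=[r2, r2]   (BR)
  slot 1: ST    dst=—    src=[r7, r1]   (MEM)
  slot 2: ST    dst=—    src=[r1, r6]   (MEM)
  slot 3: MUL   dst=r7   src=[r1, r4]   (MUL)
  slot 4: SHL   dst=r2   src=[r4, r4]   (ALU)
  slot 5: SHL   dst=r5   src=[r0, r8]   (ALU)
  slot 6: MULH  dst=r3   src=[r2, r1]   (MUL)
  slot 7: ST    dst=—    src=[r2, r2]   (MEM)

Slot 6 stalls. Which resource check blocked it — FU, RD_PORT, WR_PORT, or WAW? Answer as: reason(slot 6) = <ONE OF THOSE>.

[0] BR needs rd=1 wr=0: ok; after: ALU=1 MUL=2 MEM=1 BR=0, R=5, W=3
[1] MEM needs rd=2 wr=0: ok; after: ALU=1 MUL=2 MEM=0 BR=0, R=3, W=3
[2] MEM needs rd=2 wr=0: FU; after: ALU=1 MUL=2 MEM=0 BR=0, R=3, W=3
[3] MUL needs rd=2 wr=1: ok; after: ALU=1 MUL=1 MEM=0 BR=0, R=1, W=2
[4] ALU needs rd=1 wr=1: ok; after: ALU=0 MUL=1 MEM=0 BR=0, R=0, W=1
[5] ALU needs rd=2 wr=1: FU; after: ALU=0 MUL=1 MEM=0 BR=0, R=0, W=1
[6] MUL needs rd=2 wr=1: RD_PORT; after: ALU=0 MUL=1 MEM=0 BR=0, R=0, W=1
[7] MEM needs rd=1 wr=0: FU; after: ALU=0 MUL=1 MEM=0 BR=0, R=0, W=1

reason(slot 6) = RD_PORT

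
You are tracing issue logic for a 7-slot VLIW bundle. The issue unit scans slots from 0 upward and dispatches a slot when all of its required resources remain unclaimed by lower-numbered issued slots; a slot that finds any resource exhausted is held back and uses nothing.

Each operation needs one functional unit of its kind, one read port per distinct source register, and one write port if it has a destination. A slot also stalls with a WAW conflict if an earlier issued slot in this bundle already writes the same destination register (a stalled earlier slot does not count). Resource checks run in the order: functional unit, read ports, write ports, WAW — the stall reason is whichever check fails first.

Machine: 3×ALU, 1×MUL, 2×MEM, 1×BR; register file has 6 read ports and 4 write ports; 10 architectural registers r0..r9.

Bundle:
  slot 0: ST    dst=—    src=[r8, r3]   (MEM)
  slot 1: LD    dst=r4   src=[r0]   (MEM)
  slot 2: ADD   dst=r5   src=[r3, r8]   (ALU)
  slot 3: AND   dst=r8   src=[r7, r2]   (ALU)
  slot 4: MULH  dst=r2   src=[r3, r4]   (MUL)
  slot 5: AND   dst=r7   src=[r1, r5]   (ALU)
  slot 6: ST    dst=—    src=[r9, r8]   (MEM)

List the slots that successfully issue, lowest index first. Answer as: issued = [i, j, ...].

(0) want 1×MEM +2rd +0wr — yes → AL3|MU1|ME1|BR1|rd4|wr4
(1) want 1×MEM +1rd +1wr — yes → AL3|MU1|ME0|BR1|rd3|wr3
(2) want 1×ALU +2rd +1wr — yes → AL2|MU1|ME0|BR1|rd1|wr2
(3) want 1×ALU +2rd +1wr — RD_PORT → AL2|MU1|ME0|BR1|rd1|wr2
(4) want 1×MUL +2rd +1wr — RD_PORT → AL2|MU1|ME0|BR1|rd1|wr2
(5) want 1×ALU +2rd +1wr — RD_PORT → AL2|MU1|ME0|BR1|rd1|wr2
(6) want 1×MEM +2rd +0wr — FU → AL2|MU1|ME0|BR1|rd1|wr2

issued = [0, 1, 2]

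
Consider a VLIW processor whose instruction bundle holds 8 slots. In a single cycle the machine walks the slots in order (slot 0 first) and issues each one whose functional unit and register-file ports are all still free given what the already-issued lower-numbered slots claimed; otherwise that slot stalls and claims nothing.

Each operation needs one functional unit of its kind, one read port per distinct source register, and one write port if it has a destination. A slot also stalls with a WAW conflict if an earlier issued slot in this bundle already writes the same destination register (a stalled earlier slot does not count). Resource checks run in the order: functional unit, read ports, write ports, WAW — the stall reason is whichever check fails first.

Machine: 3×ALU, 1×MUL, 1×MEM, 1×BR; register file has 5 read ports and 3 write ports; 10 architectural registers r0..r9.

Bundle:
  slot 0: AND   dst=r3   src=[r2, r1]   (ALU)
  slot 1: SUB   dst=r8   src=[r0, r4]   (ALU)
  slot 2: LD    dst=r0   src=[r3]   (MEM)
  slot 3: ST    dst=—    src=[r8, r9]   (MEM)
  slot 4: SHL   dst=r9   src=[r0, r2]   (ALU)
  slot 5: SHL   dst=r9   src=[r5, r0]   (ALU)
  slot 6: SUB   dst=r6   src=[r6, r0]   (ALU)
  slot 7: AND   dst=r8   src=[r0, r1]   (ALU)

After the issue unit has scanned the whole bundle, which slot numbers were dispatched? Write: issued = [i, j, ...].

issued = [0, 1, 2]

[0] ALU needs rd=2 wr=1: ok; after: ALU=2 MUL=1 MEM=1 BR=1, R=3, W=2
[1] ALU needs rd=2 wr=1: ok; after: ALU=1 MUL=1 MEM=1 BR=1, R=1, W=1
[2] MEM needs rd=1 wr=1: ok; after: ALU=1 MUL=1 MEM=0 BR=1, R=0, W=0
[3] MEM needs rd=2 wr=0: FU; after: ALU=1 MUL=1 MEM=0 BR=1, R=0, W=0
[4] ALU needs rd=2 wr=1: RD_PORT; after: ALU=1 MUL=1 MEM=0 BR=1, R=0, W=0
[5] ALU needs rd=2 wr=1: RD_PORT; after: ALU=1 MUL=1 MEM=0 BR=1, R=0, W=0
[6] ALU needs rd=2 wr=1: RD_PORT; after: ALU=1 MUL=1 MEM=0 BR=1, R=0, W=0
[7] ALU needs rd=2 wr=1: RD_PORT; after: ALU=1 MUL=1 MEM=0 BR=1, R=0, W=0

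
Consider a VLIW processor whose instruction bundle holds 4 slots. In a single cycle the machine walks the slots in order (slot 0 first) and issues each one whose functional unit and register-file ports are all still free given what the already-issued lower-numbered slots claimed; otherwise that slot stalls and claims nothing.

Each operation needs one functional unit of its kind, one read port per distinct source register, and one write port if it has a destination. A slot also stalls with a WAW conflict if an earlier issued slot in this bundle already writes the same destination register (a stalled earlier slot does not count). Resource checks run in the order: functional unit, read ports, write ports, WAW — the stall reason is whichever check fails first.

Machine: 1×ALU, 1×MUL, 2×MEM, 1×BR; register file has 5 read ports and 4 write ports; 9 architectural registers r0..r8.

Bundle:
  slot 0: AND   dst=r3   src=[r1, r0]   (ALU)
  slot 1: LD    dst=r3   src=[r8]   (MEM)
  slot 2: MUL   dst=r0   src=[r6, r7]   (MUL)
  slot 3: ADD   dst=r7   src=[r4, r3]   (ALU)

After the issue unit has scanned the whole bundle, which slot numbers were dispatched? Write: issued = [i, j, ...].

(0) want 1×ALU +2rd +1wr — yes → AL0|MU1|ME2|BR1|rd3|wr3
(1) want 1×MEM +1rd +1wr — WAW → AL0|MU1|ME2|BR1|rd3|wr3
(2) want 1×MUL +2rd +1wr — yes → AL0|MU0|ME2|BR1|rd1|wr2
(3) want 1×ALU +2rd +1wr — FU → AL0|MU0|ME2|BR1|rd1|wr2

issued = [0, 2]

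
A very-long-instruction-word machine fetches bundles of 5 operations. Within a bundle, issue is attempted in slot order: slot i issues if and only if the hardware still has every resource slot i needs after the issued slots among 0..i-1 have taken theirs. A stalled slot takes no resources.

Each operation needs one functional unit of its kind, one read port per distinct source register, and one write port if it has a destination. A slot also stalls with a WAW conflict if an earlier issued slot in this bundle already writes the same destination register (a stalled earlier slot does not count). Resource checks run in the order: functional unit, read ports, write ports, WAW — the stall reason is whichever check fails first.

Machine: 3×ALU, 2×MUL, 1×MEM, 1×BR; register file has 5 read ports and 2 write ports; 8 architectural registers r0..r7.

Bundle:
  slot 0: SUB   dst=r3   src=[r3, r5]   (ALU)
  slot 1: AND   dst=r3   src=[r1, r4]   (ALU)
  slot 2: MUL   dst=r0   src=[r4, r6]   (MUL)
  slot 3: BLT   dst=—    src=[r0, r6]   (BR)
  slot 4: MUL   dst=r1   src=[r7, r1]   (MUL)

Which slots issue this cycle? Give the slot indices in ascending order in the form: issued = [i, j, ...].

issued = [0, 2]

#0 ALU src=r3,r5 dispatched  <A:2 Mu:2 Ld:1 B:1 rd:3 wr:1>
#1 ALU src=r1,r4 held:WAW  <A:2 Mu:2 Ld:1 B:1 rd:3 wr:1>
#2 MUL src=r4,r6 dispatched  <A:2 Mu:1 Ld:1 B:1 rd:1 wr:0>
#3 BR src=r0,r6 held:RD_PORT  <A:2 Mu:1 Ld:1 B:1 rd:1 wr:0>
#4 MUL src=r7,r1 held:RD_PORT  <A:2 Mu:1 Ld:1 B:1 rd:1 wr:0>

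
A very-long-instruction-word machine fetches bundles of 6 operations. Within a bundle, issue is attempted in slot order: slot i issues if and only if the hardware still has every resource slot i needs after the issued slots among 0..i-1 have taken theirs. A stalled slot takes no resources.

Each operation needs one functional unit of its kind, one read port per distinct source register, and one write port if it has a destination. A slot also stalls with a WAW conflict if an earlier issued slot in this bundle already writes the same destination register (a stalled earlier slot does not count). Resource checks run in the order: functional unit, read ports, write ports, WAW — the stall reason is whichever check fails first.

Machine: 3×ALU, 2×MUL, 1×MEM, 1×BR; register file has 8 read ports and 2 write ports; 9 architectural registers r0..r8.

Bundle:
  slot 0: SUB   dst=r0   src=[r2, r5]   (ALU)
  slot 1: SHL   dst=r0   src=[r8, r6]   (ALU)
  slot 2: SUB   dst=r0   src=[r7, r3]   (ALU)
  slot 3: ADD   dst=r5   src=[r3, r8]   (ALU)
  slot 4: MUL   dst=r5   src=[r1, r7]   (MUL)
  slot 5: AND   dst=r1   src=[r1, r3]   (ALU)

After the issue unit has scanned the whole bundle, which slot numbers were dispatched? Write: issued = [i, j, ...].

issued = [0, 3]

(0) want 1×ALU +2rd +1wr — yes → AL2|MU2|ME1|BR1|rd6|wr1
(1) want 1×ALU +2rd +1wr — WAW → AL2|MU2|ME1|BR1|rd6|wr1
(2) want 1×ALU +2rd +1wr — WAW → AL2|MU2|ME1|BR1|rd6|wr1
(3) want 1×ALU +2rd +1wr — yes → AL1|MU2|ME1|BR1|rd4|wr0
(4) want 1×MUL +2rd +1wr — WR_PORT → AL1|MU2|ME1|BR1|rd4|wr0
(5) want 1×ALU +2rd +1wr — WR_PORT → AL1|MU2|ME1|BR1|rd4|wr0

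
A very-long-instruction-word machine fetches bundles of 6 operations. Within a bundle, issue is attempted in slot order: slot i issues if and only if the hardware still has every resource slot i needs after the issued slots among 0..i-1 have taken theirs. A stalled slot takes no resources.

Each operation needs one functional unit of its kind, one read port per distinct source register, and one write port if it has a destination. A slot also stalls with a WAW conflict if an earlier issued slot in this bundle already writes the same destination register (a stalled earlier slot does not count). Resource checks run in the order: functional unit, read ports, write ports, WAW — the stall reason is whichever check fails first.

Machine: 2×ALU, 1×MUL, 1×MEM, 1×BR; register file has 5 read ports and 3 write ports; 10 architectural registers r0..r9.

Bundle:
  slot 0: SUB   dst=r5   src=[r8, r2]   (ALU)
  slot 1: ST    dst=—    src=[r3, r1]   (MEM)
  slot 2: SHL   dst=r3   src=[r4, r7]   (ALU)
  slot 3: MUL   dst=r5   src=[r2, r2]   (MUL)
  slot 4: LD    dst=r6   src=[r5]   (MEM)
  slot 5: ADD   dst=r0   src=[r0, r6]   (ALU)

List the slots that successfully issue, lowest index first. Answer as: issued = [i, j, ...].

slot 0 (ALU): ISSUE — free A1,Mu1,Ld1,B1 rp3 wp2
slot 1 (MEM): ISSUE — free A1,Mu1,Ld0,B1 rp1 wp2
slot 2 (ALU): stall RD_PORT — free A1,Mu1,Ld0,B1 rp1 wp2
slot 3 (MUL): stall WAW — free A1,Mu1,Ld0,B1 rp1 wp2
slot 4 (MEM): stall FU — free A1,Mu1,Ld0,B1 rp1 wp2
slot 5 (ALU): stall RD_PORT — free A1,Mu1,Ld0,B1 rp1 wp2

issued = [0, 1]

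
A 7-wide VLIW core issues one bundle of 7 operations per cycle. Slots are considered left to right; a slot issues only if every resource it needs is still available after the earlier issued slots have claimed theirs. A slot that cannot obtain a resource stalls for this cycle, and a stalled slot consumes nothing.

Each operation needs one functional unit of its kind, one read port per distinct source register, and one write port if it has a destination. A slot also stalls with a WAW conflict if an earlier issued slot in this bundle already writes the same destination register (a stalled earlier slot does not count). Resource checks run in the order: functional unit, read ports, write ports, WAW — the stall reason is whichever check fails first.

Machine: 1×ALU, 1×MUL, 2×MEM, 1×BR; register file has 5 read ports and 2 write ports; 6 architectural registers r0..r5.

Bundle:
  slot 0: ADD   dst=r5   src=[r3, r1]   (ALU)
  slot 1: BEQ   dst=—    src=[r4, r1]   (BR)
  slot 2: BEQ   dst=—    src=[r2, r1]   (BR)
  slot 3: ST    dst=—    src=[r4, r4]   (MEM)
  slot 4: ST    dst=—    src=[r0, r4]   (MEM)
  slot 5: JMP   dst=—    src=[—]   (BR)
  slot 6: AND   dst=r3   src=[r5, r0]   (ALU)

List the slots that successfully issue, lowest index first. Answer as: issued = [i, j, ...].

slot 0 (ALU): ISSUE — free A0,Mu1,Ld2,B1 rp3 wp1
slot 1 (BR): ISSUE — free A0,Mu1,Ld2,B0 rp1 wp1
slot 2 (BR): stall FU — free A0,Mu1,Ld2,B0 rp1 wp1
slot 3 (MEM): ISSUE — free A0,Mu1,Ld1,B0 rp0 wp1
slot 4 (MEM): stall RD_PORT — free A0,Mu1,Ld1,B0 rp0 wp1
slot 5 (BR): stall FU — free A0,Mu1,Ld1,B0 rp0 wp1
slot 6 (ALU): stall FU — free A0,Mu1,Ld1,B0 rp0 wp1

issued = [0, 1, 3]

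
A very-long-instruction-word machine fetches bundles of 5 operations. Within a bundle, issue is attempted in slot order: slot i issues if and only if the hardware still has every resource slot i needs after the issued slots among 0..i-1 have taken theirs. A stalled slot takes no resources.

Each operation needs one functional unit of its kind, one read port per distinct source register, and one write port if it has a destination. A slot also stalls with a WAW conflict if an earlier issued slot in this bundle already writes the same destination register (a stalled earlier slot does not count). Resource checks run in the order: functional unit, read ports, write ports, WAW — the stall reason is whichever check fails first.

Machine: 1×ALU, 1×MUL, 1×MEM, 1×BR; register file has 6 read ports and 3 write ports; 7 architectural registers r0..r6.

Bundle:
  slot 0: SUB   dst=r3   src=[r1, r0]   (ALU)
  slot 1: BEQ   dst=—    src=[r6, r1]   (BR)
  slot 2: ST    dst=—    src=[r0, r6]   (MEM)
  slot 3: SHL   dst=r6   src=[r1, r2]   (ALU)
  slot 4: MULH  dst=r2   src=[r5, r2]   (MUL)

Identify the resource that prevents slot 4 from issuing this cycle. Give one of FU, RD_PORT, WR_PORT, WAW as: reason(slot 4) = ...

  0. ALU→r3 ⇒ go  {0A/1Mu/1Ld/1B | 4r 2w}
  1. BR ⇒ go  {0A/1Mu/1Ld/0B | 2r 2w}
  2. MEM ⇒ go  {0A/1Mu/0Ld/0B | 0r 2w}
  3. ALU→r6 ⇒ no(FU)  {0A/1Mu/0Ld/0B | 0r 2w}
  4. MUL→r2 ⇒ no(RD_PORT)  {0A/1Mu/0Ld/0B | 0r 2w}

reason(slot 4) = RD_PORT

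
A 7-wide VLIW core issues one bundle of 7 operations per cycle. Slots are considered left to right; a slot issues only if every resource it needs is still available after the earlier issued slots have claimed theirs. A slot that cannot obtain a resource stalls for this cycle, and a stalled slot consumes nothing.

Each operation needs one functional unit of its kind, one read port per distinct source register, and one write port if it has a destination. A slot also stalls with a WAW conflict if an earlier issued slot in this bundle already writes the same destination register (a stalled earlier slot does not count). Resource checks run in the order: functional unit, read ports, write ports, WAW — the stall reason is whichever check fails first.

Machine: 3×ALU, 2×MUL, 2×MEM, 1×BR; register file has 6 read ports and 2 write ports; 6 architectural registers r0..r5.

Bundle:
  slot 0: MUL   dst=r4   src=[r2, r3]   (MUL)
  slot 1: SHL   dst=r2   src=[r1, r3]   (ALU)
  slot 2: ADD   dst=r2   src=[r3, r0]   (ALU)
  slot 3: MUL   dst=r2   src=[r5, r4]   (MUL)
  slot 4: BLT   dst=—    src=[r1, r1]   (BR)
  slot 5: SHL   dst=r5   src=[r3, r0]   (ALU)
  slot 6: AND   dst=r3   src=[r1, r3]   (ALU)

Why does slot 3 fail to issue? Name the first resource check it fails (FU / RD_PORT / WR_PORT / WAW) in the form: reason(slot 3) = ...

#0 MUL src=r2,r3 dispatched  <A:3 Mu:1 Ld:2 B:1 rd:4 wr:1>
#1 ALU src=r1,r3 dispatched  <A:2 Mu:1 Ld:2 B:1 rd:2 wr:0>
#2 ALU src=r3,r0 held:WR_PORT  <A:2 Mu:1 Ld:2 B:1 rd:2 wr:0>
#3 MUL src=r5,r4 held:WR_PORT  <A:2 Mu:1 Ld:2 B:1 rd:2 wr:0>
#4 BR src=r1,r1 dispatched  <A:2 Mu:1 Ld:2 B:0 rd:1 wr:0>
#5 ALU src=r3,r0 held:RD_PORT  <A:2 Mu:1 Ld:2 B:0 rd:1 wr:0>
#6 ALU src=r1,r3 held:RD_PORT  <A:2 Mu:1 Ld:2 B:0 rd:1 wr:0>

reason(slot 3) = WR_PORT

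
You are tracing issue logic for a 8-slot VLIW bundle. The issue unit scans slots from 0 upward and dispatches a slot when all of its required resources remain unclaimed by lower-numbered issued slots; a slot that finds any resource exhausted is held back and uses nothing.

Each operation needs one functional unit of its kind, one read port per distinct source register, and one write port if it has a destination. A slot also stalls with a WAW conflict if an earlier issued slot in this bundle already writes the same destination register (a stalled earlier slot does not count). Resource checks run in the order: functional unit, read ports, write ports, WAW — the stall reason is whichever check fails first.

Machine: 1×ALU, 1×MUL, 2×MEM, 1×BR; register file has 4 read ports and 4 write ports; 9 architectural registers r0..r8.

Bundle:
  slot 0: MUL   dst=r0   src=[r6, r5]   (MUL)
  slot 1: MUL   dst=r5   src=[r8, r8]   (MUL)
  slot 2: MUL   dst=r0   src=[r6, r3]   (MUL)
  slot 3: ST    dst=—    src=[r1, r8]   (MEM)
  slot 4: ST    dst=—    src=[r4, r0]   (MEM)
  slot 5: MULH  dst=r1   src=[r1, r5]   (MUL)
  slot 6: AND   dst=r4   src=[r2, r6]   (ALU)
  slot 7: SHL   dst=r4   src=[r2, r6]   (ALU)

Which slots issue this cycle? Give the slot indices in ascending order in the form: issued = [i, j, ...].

  0. MUL→r0 ⇒ go  {1A/0Mu/2Ld/1B | 2r 3w}
  1. MUL→r5 ⇒ no(FU)  {1A/0Mu/2Ld/1B | 2r 3w}
  2. MUL→r0 ⇒ no(FU)  {1A/0Mu/2Ld/1B | 2r 3w}
  3. MEM ⇒ go  {1A/0Mu/1Ld/1B | 0r 3w}
  4. MEM ⇒ no(RD_PORT)  {1A/0Mu/1Ld/1B | 0r 3w}
  5. MUL→r1 ⇒ no(FU)  {1A/0Mu/1Ld/1B | 0r 3w}
  6. ALU→r4 ⇒ no(RD_PORT)  {1A/0Mu/1Ld/1B | 0r 3w}
  7. ALU→r4 ⇒ no(RD_PORT)  {1A/0Mu/1Ld/1B | 0r 3w}

issued = [0, 3]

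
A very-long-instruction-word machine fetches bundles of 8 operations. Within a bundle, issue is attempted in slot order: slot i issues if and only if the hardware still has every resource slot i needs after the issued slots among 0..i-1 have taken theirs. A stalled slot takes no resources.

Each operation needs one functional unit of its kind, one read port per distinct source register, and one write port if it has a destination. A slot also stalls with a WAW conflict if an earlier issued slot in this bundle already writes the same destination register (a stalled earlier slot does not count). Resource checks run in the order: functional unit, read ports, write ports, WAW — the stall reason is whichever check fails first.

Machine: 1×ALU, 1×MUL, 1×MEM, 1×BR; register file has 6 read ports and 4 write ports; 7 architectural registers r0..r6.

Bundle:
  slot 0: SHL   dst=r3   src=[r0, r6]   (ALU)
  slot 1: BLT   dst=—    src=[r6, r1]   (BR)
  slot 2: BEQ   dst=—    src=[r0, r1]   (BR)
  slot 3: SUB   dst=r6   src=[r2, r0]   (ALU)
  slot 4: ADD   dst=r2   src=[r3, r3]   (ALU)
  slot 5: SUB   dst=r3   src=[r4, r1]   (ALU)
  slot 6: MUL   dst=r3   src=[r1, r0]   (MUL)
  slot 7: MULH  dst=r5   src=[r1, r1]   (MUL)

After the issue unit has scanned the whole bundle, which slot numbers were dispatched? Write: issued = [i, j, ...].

[0] ALU needs rd=2 wr=1: ok; after: ALU=0 MUL=1 MEM=1 BR=1, R=4, W=3
[1] BR needs rd=2 wr=0: ok; after: ALU=0 MUL=1 MEM=1 BR=0, R=2, W=3
[2] BR needs rd=2 wr=0: FU; after: ALU=0 MUL=1 MEM=1 BR=0, R=2, W=3
[3] ALU needs rd=2 wr=1: FU; after: ALU=0 MUL=1 MEM=1 BR=0, R=2, W=3
[4] ALU needs rd=1 wr=1: FU; after: ALU=0 MUL=1 MEM=1 BR=0, R=2, W=3
[5] ALU needs rd=2 wr=1: FU; after: ALU=0 MUL=1 MEM=1 BR=0, R=2, W=3
[6] MUL needs rd=2 wr=1: WAW; after: ALU=0 MUL=1 MEM=1 BR=0, R=2, W=3
[7] MUL needs rd=1 wr=1: ok; after: ALU=0 MUL=0 MEM=1 BR=0, R=1, W=2

issued = [0, 1, 7]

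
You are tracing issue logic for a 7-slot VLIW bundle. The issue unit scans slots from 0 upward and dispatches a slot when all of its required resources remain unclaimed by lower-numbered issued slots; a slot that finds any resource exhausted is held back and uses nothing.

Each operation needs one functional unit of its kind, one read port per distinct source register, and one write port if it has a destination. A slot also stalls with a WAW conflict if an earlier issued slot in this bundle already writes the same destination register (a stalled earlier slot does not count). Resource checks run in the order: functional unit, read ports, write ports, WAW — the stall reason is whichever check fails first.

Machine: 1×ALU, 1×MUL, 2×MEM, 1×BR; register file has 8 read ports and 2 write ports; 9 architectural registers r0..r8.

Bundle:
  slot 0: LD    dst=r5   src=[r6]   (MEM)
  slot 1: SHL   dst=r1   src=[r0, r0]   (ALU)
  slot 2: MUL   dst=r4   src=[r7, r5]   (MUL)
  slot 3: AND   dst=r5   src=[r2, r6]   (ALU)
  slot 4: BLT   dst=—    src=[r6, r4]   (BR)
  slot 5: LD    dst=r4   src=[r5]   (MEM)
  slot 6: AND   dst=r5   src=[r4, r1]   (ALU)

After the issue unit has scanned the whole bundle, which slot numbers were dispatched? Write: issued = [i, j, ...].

  0. MEM→r5 ⇒ go  {1A/1Mu/1Ld/1B | 7r 1w}
  1. ALU→r1 ⇒ go  {0A/1Mu/1Ld/1B | 6r 0w}
  2. MUL→r4 ⇒ no(WR_PORT)  {0A/1Mu/1Ld/1B | 6r 0w}
  3. ALU→r5 ⇒ no(FU)  {0A/1Mu/1Ld/1B | 6r 0w}
  4. BR ⇒ go  {0A/1Mu/1Ld/0B | 4r 0w}
  5. MEM→r4 ⇒ no(WR_PORT)  {0A/1Mu/1Ld/0B | 4r 0w}
  6. ALU→r5 ⇒ no(FU)  {0A/1Mu/1Ld/0B | 4r 0w}

issued = [0, 1, 4]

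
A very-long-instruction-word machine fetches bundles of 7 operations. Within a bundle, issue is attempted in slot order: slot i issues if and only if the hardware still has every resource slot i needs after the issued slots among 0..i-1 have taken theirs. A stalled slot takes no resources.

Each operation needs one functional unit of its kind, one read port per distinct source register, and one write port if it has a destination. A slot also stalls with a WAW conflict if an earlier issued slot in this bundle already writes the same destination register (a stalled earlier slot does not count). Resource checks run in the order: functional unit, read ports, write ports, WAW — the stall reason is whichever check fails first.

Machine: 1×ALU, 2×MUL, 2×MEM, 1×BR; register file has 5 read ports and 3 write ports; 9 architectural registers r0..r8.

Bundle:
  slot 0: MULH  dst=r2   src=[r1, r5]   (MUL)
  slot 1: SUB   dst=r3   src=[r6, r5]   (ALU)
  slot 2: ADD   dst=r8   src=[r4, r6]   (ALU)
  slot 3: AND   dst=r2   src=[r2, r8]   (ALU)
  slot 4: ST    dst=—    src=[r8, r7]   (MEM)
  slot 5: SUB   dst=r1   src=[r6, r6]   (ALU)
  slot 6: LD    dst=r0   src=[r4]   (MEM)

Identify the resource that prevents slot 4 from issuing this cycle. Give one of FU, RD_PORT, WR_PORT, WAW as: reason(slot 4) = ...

slot 0 (MUL): ISSUE — free A1,Mu1,Ld2,B1 rp3 wp2
slot 1 (ALU): ISSUE — free A0,Mu1,Ld2,B1 rp1 wp1
slot 2 (ALU): stall FU — free A0,Mu1,Ld2,B1 rp1 wp1
slot 3 (ALU): stall FU — free A0,Mu1,Ld2,B1 rp1 wp1
slot 4 (MEM): stall RD_PORT — free A0,Mu1,Ld2,B1 rp1 wp1
slot 5 (ALU): stall FU — free A0,Mu1,Ld2,B1 rp1 wp1
slot 6 (MEM): ISSUE — free A0,Mu1,Ld1,B1 rp0 wp0

reason(slot 4) = RD_PORT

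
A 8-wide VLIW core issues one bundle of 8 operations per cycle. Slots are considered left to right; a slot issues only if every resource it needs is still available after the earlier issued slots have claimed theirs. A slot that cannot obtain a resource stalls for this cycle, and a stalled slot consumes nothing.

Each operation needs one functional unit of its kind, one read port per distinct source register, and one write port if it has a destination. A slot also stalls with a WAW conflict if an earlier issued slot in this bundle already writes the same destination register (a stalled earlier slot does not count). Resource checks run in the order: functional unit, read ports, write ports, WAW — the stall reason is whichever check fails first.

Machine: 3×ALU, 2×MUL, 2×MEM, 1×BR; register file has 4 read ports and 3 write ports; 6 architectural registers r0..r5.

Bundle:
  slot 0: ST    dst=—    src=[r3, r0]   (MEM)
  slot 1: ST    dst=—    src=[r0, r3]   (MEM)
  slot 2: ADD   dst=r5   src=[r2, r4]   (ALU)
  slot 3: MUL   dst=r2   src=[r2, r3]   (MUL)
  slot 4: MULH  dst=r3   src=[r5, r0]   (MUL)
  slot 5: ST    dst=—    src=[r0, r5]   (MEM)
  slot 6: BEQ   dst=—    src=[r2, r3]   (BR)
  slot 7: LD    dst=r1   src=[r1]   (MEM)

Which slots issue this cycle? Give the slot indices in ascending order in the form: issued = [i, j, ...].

issued = [0, 1]

#0 MEM src=r3,r0 dispatched  <A:3 Mu:2 Ld:1 B:1 rd:2 wr:3>
#1 MEM src=r0,r3 dispatched  <A:3 Mu:2 Ld:0 B:1 rd:0 wr:3>
#2 ALU src=r2,r4 held:RD_PORT  <A:3 Mu:2 Ld:0 B:1 rd:0 wr:3>
#3 MUL src=r2,r3 held:RD_PORT  <A:3 Mu:2 Ld:0 B:1 rd:0 wr:3>
#4 MUL src=r5,r0 held:RD_PORT  <A:3 Mu:2 Ld:0 B:1 rd:0 wr:3>
#5 MEM src=r0,r5 held:FU  <A:3 Mu:2 Ld:0 B:1 rd:0 wr:3>
#6 BR src=r2,r3 held:RD_PORT  <A:3 Mu:2 Ld:0 B:1 rd:0 wr:3>
#7 MEM src=r1 held:FU  <A:3 Mu:2 Ld:0 B:1 rd:0 wr:3>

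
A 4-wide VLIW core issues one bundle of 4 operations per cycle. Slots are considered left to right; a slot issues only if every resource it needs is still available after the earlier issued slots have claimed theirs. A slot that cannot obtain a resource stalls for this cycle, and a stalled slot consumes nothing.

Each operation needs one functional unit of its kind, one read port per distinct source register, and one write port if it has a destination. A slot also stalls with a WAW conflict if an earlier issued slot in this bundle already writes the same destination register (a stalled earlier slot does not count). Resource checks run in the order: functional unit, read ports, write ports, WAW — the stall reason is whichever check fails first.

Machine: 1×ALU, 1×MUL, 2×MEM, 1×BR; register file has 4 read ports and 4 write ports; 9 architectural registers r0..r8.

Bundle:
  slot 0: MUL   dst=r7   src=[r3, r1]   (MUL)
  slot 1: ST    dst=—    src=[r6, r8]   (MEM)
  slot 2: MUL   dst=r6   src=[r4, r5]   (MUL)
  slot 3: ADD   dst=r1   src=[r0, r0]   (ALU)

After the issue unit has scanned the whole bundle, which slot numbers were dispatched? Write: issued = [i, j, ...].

[0] MUL needs rd=2 wr=1: ok; after: ALU=1 MUL=0 MEM=2 BR=1, R=2, W=3
[1] MEM needs rd=2 wr=0: ok; after: ALU=1 MUL=0 MEM=1 BR=1, R=0, W=3
[2] MUL needs rd=2 wr=1: FU; after: ALU=1 MUL=0 MEM=1 BR=1, R=0, W=3
[3] ALU needs rd=1 wr=1: RD_PORT; after: ALU=1 MUL=0 MEM=1 BR=1, R=0, W=3

issued = [0, 1]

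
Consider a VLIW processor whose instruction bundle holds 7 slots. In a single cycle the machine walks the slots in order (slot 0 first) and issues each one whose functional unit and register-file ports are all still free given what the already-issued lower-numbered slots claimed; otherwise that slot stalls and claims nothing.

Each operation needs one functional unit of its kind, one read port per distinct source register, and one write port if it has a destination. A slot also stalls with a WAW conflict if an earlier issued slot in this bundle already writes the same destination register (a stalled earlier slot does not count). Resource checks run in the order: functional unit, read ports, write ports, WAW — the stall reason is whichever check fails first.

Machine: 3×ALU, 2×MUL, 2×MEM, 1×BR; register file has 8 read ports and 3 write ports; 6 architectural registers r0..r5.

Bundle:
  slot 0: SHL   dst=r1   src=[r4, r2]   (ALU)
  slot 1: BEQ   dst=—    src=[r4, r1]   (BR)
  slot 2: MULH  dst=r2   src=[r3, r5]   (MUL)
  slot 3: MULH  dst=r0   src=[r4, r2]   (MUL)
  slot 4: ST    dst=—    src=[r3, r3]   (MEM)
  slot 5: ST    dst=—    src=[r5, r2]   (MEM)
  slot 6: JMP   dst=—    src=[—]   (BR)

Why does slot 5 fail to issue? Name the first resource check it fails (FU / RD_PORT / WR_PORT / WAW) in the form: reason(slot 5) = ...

#0 ALU src=r4,r2 dispatched  <A:2 Mu:2 Ld:2 B:1 rd:6 wr:2>
#1 BR src=r4,r1 dispatched  <A:2 Mu:2 Ld:2 B:0 rd:4 wr:2>
#2 MUL src=r3,r5 dispatched  <A:2 Mu:1 Ld:2 B:0 rd:2 wr:1>
#3 MUL src=r4,r2 dispatched  <A:2 Mu:0 Ld:2 B:0 rd:0 wr:0>
#4 MEM src=r3,r3 held:RD_PORT  <A:2 Mu:0 Ld:2 B:0 rd:0 wr:0>
#5 MEM src=r5,r2 held:RD_PORT  <A:2 Mu:0 Ld:2 B:0 rd:0 wr:0>
#6 BR src=- held:FU  <A:2 Mu:0 Ld:2 B:0 rd:0 wr:0>

reason(slot 5) = RD_PORT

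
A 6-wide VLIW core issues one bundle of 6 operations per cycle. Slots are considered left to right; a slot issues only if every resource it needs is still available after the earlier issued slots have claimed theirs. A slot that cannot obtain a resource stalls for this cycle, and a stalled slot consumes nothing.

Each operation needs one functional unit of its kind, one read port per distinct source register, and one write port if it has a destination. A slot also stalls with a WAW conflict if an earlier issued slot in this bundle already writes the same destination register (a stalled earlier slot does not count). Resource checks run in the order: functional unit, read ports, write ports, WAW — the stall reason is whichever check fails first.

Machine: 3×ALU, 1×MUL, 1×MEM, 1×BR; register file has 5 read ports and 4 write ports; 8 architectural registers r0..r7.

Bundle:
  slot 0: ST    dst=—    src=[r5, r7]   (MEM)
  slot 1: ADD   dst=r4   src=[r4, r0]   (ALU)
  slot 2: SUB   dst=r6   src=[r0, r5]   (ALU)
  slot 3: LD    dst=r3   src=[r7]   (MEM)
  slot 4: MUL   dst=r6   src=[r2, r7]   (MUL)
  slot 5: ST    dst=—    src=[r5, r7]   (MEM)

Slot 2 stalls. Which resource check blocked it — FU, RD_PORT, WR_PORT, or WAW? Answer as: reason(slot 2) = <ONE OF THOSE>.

reason(slot 2) = RD_PORT

(0) want 1×MEM +2rd +0wr — yes → AL3|MU1|ME0|BR1|rd3|wr4
(1) want 1×ALU +2rd +1wr — yes → AL2|MU1|ME0|BR1|rd1|wr3
(2) want 1×ALU +2rd +1wr — RD_PORT → AL2|MU1|ME0|BR1|rd1|wr3
(3) want 1×MEM +1rd +1wr — FU → AL2|MU1|ME0|BR1|rd1|wr3
(4) want 1×MUL +2rd +1wr — RD_PORT → AL2|MU1|ME0|BR1|rd1|wr3
(5) want 1×MEM +2rd +0wr — FU → AL2|MU1|ME0|BR1|rd1|wr3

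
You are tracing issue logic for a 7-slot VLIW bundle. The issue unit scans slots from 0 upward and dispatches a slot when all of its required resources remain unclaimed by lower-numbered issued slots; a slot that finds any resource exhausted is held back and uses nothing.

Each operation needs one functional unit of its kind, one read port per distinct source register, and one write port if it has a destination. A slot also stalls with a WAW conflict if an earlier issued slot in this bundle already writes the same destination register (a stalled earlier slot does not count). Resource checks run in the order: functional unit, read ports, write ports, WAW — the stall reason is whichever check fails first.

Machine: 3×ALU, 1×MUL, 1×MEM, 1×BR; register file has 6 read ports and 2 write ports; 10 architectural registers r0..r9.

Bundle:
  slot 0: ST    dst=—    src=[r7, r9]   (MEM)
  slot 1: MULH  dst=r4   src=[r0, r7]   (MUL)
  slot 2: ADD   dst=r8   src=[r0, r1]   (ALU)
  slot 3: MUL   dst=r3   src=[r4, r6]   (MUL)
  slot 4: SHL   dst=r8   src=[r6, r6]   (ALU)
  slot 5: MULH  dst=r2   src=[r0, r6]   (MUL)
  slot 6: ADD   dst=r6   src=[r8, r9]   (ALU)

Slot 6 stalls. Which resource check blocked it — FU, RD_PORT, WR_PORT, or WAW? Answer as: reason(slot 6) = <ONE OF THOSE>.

  0. MEM ⇒ go  {3A/1Mu/0Ld/1B | 4r 2w}
  1. MUL→r4 ⇒ go  {3A/0Mu/0Ld/1B | 2r 1w}
  2. ALU→r8 ⇒ go  {2A/0Mu/0Ld/1B | 0r 0w}
  3. MUL→r3 ⇒ no(FU)  {2A/0Mu/0Ld/1B | 0r 0w}
  4. ALU→r8 ⇒ no(RD_PORT)  {2A/0Mu/0Ld/1B | 0r 0w}
  5. MUL→r2 ⇒ no(FU)  {2A/0Mu/0Ld/1B | 0r 0w}
  6. ALU→r6 ⇒ no(RD_PORT)  {2A/0Mu/0Ld/1B | 0r 0w}

reason(slot 6) = RD_PORT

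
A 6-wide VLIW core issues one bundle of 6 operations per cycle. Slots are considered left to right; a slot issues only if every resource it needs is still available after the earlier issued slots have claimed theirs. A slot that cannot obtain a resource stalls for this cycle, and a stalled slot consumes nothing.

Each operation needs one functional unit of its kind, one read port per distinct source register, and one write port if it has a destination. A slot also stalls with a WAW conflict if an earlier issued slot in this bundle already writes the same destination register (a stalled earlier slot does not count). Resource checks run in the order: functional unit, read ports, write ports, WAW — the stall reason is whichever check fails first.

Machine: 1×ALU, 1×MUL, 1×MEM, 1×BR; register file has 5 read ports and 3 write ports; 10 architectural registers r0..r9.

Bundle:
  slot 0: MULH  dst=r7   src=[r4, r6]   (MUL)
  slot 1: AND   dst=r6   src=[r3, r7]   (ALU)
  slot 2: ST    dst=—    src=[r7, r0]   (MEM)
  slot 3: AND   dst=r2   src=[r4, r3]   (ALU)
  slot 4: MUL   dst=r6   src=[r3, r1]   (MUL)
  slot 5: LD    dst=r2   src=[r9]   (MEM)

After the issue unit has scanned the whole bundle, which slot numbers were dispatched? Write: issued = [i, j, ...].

issued = [0, 1, 5]

(0) want 1×MUL +2rd +1wr — yes → AL1|MU0|ME1|BR1|rd3|wr2
(1) want 1×ALU +2rd +1wr — yes → AL0|MU0|ME1|BR1|rd1|wr1
(2) want 1×MEM +2rd +0wr — RD_PORT → AL0|MU0|ME1|BR1|rd1|wr1
(3) want 1×ALU +2rd +1wr — FU → AL0|MU0|ME1|BR1|rd1|wr1
(4) want 1×MUL +2rd +1wr — FU → AL0|MU0|ME1|BR1|rd1|wr1
(5) want 1×MEM +1rd +1wr — yes → AL0|MU0|ME0|BR1|rd0|wr0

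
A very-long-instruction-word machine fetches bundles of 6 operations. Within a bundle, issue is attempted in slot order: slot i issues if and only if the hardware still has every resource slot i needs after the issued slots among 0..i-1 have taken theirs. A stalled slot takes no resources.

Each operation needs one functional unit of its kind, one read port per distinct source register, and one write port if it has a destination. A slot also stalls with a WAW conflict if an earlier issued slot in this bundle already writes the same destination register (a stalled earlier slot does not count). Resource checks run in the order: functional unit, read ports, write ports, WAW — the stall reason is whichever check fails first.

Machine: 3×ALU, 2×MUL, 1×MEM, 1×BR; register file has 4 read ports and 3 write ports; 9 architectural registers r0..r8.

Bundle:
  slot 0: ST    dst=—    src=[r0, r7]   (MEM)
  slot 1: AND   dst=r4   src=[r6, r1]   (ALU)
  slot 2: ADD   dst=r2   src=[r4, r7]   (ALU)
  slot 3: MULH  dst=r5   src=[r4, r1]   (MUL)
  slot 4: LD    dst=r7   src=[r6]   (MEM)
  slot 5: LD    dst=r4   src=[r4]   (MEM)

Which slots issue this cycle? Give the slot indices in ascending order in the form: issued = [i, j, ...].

#0 MEM src=r0,r7 dispatched  <A:3 Mu:2 Ld:0 B:1 rd:2 wr:3>
#1 ALU src=r6,r1 dispatched  <A:2 Mu:2 Ld:0 B:1 rd:0 wr:2>
#2 ALU src=r4,r7 held:RD_PORT  <A:2 Mu:2 Ld:0 B:1 rd:0 wr:2>
#3 MUL src=r4,r1 held:RD_PORT  <A:2 Mu:2 Ld:0 B:1 rd:0 wr:2>
#4 MEM src=r6 held:FU  <A:2 Mu:2 Ld:0 B:1 rd:0 wr:2>
#5 MEM src=r4 held:FU  <A:2 Mu:2 Ld:0 B:1 rd:0 wr:2>

issued = [0, 1]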